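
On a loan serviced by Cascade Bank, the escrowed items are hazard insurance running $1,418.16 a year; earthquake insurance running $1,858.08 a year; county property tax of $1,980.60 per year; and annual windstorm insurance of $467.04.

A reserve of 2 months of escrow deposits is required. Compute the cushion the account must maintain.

Hazard insurance — $1,418.16 per year
Earthquake insurance — $1,858.08 per year
County property tax — $1,980.60 per year
Windstorm insurance — $467.04 per year
Yearly total = $1,418.16 + $1,858.08 + $1,980.60 + $467.04 = $5,723.88
Base monthly escrow = $5,723.88 ÷ 12 = $476.99
Required cushion = 2 × $476.99 = $953.98

$953.98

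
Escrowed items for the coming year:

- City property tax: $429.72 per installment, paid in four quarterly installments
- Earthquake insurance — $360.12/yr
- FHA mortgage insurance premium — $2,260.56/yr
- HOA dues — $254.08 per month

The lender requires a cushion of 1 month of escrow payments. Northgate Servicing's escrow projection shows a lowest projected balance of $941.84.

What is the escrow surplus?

$326.13

City property tax: $429.72 × 4 = $1,718.88 annually
Earthquake insurance: $360.12 annually
FHA mortgage insurance premium: $2,260.56 annually
HOA dues: $254.08 × 12 = $3,048.96 annually
Total annual escrow = $1,718.88 + $360.12 + $2,260.56 + $3,048.96 = $7,388.52
Base monthly escrow = $7,388.52 ÷ 12 = $615.71
Cushion = 1 × $615.71 = $615.71
Surplus = $941.84 − $615.71 = $326.13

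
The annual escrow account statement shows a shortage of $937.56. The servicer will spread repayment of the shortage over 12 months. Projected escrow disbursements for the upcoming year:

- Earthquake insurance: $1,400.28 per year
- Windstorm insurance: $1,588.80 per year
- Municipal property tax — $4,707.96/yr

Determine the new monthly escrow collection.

$719.55

Earthquake insurance = $1,400.28
Windstorm insurance = $1,588.80
Municipal property tax = $4,707.96
Yearly total = $7,697.04
Base monthly escrow = $7,697.04 ÷ 12 = $641.42
Shortage per month = $937.56 / 12 = $78.13
Adjusted monthly = $641.42 + $78.13 = $719.55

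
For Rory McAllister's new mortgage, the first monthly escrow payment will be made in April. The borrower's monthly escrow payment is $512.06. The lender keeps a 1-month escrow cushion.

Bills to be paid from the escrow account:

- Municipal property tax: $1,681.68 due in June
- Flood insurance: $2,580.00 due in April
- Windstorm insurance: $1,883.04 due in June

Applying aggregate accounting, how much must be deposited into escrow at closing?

Cushion = 1 × $512.06 = $512.06
Trial balance (start $0, +$512.06 each month, − disbursements):
  Apr: +$512.06 − $2,580.00 → -$2,067.94
  May: +$512.06 → -$1,555.88
  Jun: +$512.06 − $3,564.72 → -$4,608.54
  Jul: +$512.06 → -$4,096.48
  Aug: +$512.06 → -$3,584.42
  Sep: +$512.06 → -$3,072.36
  Oct: +$512.06 → -$2,560.30
  Nov: +$512.06 → -$2,048.24
  Dec: +$512.06 → -$1,536.18
  Jan: +$512.06 → -$1,024.12
  Feb: +$512.06 → -$512.06
  Mar: +$512.06 → $0.00
Lowest trial balance = -$4,608.54 (Jun)
Initial deposit = cushion − low point = $512.06 − (-$4,608.54) = $5,120.60

$5,120.60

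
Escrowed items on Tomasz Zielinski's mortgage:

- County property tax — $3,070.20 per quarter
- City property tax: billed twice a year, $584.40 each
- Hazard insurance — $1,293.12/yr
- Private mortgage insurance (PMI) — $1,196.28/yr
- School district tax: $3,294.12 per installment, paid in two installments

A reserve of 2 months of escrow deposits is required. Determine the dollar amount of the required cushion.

County property tax: $3,070.20 × 4 = $12,280.80/yr
City property tax: $584.40 × 2 = $1,168.80/yr
Hazard insurance: $1,293.12/yr
Private mortgage insurance (PMI): $1,196.28/yr
School district tax: $3,294.12 × 2 = $6,588.24/yr
Yearly total = $22,527.24
Per month = $22,527.24 / 12 = $1,877.27
Required cushion = 2 × $1,877.27 = $3,754.54

$3,754.54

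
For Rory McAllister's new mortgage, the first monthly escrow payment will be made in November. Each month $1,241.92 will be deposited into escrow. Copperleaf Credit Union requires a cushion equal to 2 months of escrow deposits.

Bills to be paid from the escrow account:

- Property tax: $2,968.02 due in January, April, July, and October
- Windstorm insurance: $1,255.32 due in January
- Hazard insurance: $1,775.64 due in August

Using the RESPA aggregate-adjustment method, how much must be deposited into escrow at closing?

Cushion = 2 × $1,241.92 = $2,483.84
Trial balance (start $0, +$1,241.92 each month, − disbursements):
  Nov: +$1,241.92 → $1,241.92
  Dec: +$1,241.92 → $2,483.84
  Jan: +$1,241.92 − $4,223.34 → -$497.58
  Feb: +$1,241.92 → $744.34
  Mar: +$1,241.92 → $1,986.26
  Apr: +$1,241.92 − $2,968.02 → $260.16
  May: +$1,241.92 → $1,502.08
  Jun: +$1,241.92 → $2,744.00
  Jul: +$1,241.92 − $2,968.02 → $1,017.90
  Aug: +$1,241.92 − $1,775.64 → $484.18
  Sep: +$1,241.92 → $1,726.10
  Oct: +$1,241.92 − $2,968.02 → $0.00
Lowest trial balance = -$497.58 (Jan)
Initial deposit = cushion − low point = $2,483.84 − (-$497.58) = $2,981.42

$2,981.42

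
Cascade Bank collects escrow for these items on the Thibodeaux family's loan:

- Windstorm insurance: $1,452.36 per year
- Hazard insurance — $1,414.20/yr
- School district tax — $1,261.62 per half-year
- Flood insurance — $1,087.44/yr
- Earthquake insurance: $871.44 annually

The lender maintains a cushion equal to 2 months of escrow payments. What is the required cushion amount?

Windstorm insurance — $1,452.36
Hazard insurance — $1,414.20
School district tax — $1,261.62 × 2 = $2,523.24
Flood insurance — $1,087.44
Earthquake insurance — $871.44
Combined annual = $1,452.36 + $1,414.20 + $2,523.24 + $1,087.44 + $871.44 = $7,348.68
Base monthly escrow = $7,348.68 ÷ 12 = $612.39
Cushion = 2 × $612.39 = $1,224.78

$1,224.78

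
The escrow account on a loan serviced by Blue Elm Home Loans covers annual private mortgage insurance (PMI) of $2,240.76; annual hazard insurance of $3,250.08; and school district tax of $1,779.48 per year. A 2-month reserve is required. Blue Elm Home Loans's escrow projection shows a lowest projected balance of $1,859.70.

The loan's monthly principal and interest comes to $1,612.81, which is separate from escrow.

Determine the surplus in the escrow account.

$647.98

Private mortgage insurance (PMI) — $2,240.76 annually
Hazard insurance — $3,250.08 annually
School district tax — $1,779.48 annually
Combined annual = $2,240.76 + $3,250.08 + $1,779.48 = $7,270.32
Monthly = $7,270.32 / 12 = $605.86
Required reserve = 2 × $605.86 = $1,211.72
Excess over cushion: $1,859.70 − $1,211.72 = $647.98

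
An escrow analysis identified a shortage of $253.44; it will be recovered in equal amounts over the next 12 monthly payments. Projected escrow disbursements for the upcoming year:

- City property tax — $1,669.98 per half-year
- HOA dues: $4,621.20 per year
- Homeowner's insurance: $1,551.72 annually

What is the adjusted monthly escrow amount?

$813.86

City property tax: $1,669.98 × 2 = $3,339.96
HOA dues: $4,621.20
Homeowner's insurance: $1,551.72
Yearly total = $9,512.88
Monthly = $9,512.88 / 12 = $792.74
Monthly shortage recovery: $253.44 / 12 = $21.12
New monthly escrow = $792.74 + $21.12 = $813.86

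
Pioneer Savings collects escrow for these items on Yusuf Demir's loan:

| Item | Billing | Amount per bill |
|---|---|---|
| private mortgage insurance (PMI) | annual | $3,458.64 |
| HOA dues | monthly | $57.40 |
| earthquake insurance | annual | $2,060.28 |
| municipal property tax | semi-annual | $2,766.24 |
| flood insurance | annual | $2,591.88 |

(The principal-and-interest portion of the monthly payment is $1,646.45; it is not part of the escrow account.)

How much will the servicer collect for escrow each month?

Private mortgage insurance (PMI) — $3,458.64 annually
HOA dues — $57.40 × 12 = $688.80 annually
Earthquake insurance — $2,060.28 annually
Municipal property tax — $2,766.24 × 2 = $5,532.48 annually
Flood insurance — $2,591.88 annually
Yearly total = $14,332.08
Base monthly escrow = $14,332.08 ÷ 12 = $1,194.34

$1,194.34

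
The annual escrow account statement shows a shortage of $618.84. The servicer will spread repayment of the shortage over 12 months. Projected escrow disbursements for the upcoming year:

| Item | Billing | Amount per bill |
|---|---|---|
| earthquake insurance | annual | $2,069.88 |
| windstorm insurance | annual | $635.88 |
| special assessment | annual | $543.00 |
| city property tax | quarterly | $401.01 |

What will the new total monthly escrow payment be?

$455.97

Earthquake insurance: $2,069.88 per year
Windstorm insurance: $635.88 per year
Special assessment: $543.00 per year
City property tax: $401.01 × 4 = $1,604.04 per year
Total per year = $2,069.88 + $635.88 + $543.00 + $1,604.04 = $4,852.80
Monthly escrow = $4,852.80 / 12 = $404.40
Shortage per month = $618.84 / 12 = $51.57
Adjusted monthly = $404.40 + $51.57 = $455.97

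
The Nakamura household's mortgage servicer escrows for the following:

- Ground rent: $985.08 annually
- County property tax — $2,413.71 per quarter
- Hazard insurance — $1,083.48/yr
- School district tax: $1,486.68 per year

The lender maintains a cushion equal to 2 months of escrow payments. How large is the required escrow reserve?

Ground rent: $985.08
County property tax: $2,413.71 × 4 = $9,654.84
Hazard insurance: $1,083.48
School district tax: $1,486.68
Total annual escrow = $985.08 + $9,654.84 + $1,083.48 + $1,486.68 = $13,210.08
Monthly escrow = $13,210.08 ÷ 12 = $1,100.84
Cushion = 2 × $1,100.84 = $2,201.68

$2,201.68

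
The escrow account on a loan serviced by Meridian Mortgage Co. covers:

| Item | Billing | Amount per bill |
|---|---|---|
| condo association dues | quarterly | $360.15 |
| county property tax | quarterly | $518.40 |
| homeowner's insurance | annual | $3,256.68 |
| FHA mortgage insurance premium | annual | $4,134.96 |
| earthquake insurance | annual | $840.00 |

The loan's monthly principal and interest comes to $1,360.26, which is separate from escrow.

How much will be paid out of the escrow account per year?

Condo association dues: $360.15 × 4 = $1,440.60 per year
County property tax: $518.40 × 4 = $2,073.60 per year
Homeowner's insurance: $3,256.68 per year
FHA mortgage insurance premium: $4,134.96 per year
Earthquake insurance: $840.00 per year
Total annual escrow = $1,440.60 + $2,073.60 + $3,256.68 + $4,134.96 + $840.00 = $11,745.84

$11,745.84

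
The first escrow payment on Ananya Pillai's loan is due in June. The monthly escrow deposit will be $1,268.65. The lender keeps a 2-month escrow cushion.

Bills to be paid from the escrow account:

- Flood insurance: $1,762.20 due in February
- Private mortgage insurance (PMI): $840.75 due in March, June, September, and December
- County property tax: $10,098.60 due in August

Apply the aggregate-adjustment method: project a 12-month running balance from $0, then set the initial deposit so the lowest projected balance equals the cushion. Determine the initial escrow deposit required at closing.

$9,670.70

Cushion = 2 × $1,268.65 = $2,537.30
Trial balance (start $0, +$1,268.65 each month, − disbursements):
  Jun: +$1,268.65 − $840.75 → $427.90
  Jul: +$1,268.65 → $1,696.55
  Aug: +$1,268.65 − $10,098.60 → -$7,133.40
  Sep: +$1,268.65 − $840.75 → -$6,705.50
  Oct: +$1,268.65 → -$5,436.85
  Nov: +$1,268.65 → -$4,168.20
  Dec: +$1,268.65 − $840.75 → -$3,740.30
  Jan: +$1,268.65 → -$2,471.65
  Feb: +$1,268.65 − $1,762.20 → -$2,965.20
  Mar: +$1,268.65 − $840.75 → -$2,537.30
  Apr: +$1,268.65 → -$1,268.65
  May: +$1,268.65 → $0.00
Lowest trial balance = -$7,133.40 (Aug)
Initial deposit = cushion − low point = $2,537.30 − (-$7,133.40) = $9,670.70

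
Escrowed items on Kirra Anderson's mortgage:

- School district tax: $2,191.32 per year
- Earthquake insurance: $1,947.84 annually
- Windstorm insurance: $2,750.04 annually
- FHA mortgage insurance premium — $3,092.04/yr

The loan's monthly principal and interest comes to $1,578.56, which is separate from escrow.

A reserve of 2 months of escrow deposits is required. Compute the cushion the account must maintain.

$1,663.54

School district tax = $2,191.32 annually
Earthquake insurance = $1,947.84 annually
Windstorm insurance = $2,750.04 annually
FHA mortgage insurance premium = $3,092.04 annually
Annual escrow total = $2,191.32 + $1,947.84 + $2,750.04 + $3,092.04 = $9,981.24
Per month = $9,981.24 / 12 = $831.77
Required cushion = 2 × $831.77 = $1,663.54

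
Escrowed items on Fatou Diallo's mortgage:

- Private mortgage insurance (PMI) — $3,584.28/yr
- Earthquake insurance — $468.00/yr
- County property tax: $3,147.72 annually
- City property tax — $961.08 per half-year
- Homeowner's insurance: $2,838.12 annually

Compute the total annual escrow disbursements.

$11,960.28

Private mortgage insurance (PMI) = $3,584.28 annually
Earthquake insurance = $468.00 annually
County property tax = $3,147.72 annually
City property tax = $961.08 × 2 = $1,922.16 annually
Homeowner's insurance = $2,838.12 annually
Combined annual = $3,584.28 + $468.00 + $3,147.72 + $1,922.16 + $2,838.12 = $11,960.28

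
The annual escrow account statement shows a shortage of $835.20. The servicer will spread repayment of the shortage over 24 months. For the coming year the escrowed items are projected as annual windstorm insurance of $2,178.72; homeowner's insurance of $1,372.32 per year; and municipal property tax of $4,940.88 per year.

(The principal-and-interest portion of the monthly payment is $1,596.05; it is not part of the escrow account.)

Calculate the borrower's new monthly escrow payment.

Windstorm insurance: $2,178.72 annually
Homeowner's insurance: $1,372.32 annually
Municipal property tax: $4,940.88 annually
Yearly total = $2,178.72 + $1,372.32 + $4,940.88 = $8,491.92
Monthly = $8,491.92 / 12 = $707.66
Shortage per month = $835.20 / 24 = $34.80
Adjusted monthly = $707.66 + $34.80 = $742.46

$742.46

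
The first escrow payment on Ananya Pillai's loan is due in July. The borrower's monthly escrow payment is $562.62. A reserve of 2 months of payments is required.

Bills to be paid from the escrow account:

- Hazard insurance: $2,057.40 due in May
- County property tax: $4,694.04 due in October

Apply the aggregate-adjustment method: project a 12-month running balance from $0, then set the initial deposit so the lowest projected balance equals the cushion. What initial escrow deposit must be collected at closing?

Cushion = 2 × $562.62 = $1,125.24
Trial balance (start $0, +$562.62 each month, − disbursements):
  Jul: +$562.62 → $562.62
  Aug: +$562.62 → $1,125.24
  Sep: +$562.62 → $1,687.86
  Oct: +$562.62 − $4,694.04 → -$2,443.56
  Nov: +$562.62 → -$1,880.94
  Dec: +$562.62 → -$1,318.32
  Jan: +$562.62 → -$755.70
  Feb: +$562.62 → -$193.08
  Mar: +$562.62 → $369.54
  Apr: +$562.62 → $932.16
  May: +$562.62 − $2,057.40 → -$562.62
  Jun: +$562.62 → $0.00
Lowest trial balance = -$2,443.56 (Oct)
Initial deposit = cushion − low point = $1,125.24 − (-$2,443.56) = $3,568.80

$3,568.80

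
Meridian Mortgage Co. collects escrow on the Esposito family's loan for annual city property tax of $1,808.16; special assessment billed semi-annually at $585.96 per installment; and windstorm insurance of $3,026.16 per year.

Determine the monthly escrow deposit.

City property tax: $1,808.16 annually
Special assessment: $585.96 × 2 = $1,171.92 annually
Windstorm insurance: $3,026.16 annually
Combined annual = $1,808.16 + $1,171.92 + $3,026.16 = $6,006.24
Per month = $6,006.24 / 12 = $500.52

$500.52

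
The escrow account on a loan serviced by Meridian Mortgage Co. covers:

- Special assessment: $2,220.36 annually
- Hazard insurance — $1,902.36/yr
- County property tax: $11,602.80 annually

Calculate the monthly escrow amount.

Special assessment: $2,220.36
Hazard insurance: $1,902.36
County property tax: $11,602.80
Total per year = $15,725.52
Monthly escrow = $15,725.52 / 12 = $1,310.46

$1,310.46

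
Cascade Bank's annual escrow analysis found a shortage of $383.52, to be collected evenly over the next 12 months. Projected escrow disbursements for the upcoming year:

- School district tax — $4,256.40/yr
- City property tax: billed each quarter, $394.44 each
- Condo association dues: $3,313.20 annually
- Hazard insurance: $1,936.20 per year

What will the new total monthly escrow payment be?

$955.59

School district tax: $4,256.40/yr
City property tax: $394.44 × 4 = $1,577.76/yr
Condo association dues: $3,313.20/yr
Hazard insurance: $1,936.20/yr
Total per year = $4,256.40 + $1,577.76 + $3,313.20 + $1,936.20 = $11,083.56
Monthly escrow = $11,083.56 / 12 = $923.63
Shortage spread = $383.52 ÷ 12 = $31.96/mo
Adjusted monthly = $923.63 + $31.96 = $955.59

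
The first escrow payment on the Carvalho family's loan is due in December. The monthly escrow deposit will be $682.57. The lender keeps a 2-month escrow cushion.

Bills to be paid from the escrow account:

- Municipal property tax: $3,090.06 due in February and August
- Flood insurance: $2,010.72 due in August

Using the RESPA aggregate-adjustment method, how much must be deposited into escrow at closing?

Cushion = 2 × $682.57 = $1,365.14
Trial balance (start $0, +$682.57 each month, − disbursements):
  Dec: +$682.57 → $682.57
  Jan: +$682.57 → $1,365.14
  Feb: +$682.57 − $3,090.06 → -$1,042.35
  Mar: +$682.57 → -$359.78
  Apr: +$682.57 → $322.79
  May: +$682.57 → $1,005.36
  Jun: +$682.57 → $1,687.93
  Jul: +$682.57 → $2,370.50
  Aug: +$682.57 − $5,100.78 → -$2,047.71
  Sep: +$682.57 → -$1,365.14
  Oct: +$682.57 → -$682.57
  Nov: +$682.57 → $0.00
Lowest trial balance = -$2,047.71 (Aug)
Initial deposit = cushion − low point = $1,365.14 − (-$2,047.71) = $3,412.85

$3,412.85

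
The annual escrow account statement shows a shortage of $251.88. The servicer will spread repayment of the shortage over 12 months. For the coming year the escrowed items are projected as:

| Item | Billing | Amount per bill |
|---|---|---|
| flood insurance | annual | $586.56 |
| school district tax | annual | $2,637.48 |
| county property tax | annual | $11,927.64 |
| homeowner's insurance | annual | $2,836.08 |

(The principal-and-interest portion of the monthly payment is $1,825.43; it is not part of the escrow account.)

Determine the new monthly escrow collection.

Flood insurance — $586.56 per year
School district tax — $2,637.48 per year
County property tax — $11,927.64 per year
Homeowner's insurance — $2,836.08 per year
Yearly total = $17,987.76
Base monthly escrow = $17,987.76 / 12 = $1,498.98
Shortage per month = $251.88 / 12 = $20.99
New monthly escrow = $1,498.98 + $20.99 = $1,519.97

$1,519.97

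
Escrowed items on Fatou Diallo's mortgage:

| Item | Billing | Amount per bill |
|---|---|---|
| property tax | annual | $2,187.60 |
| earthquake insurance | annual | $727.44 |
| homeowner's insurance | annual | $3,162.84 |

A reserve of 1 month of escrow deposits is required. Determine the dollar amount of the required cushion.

Property tax: $2,187.60/yr
Earthquake insurance: $727.44/yr
Homeowner's insurance: $3,162.84/yr
Yearly total = $6,077.88
Monthly = $6,077.88 / 12 = $506.49
Cushion = 1 × $506.49 = $506.49

$506.49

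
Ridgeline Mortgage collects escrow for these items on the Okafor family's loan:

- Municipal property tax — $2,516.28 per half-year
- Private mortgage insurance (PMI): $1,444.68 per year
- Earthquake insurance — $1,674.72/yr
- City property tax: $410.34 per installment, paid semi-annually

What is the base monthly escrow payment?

$747.72

Municipal property tax: $2,516.28 × 2 = $5,032.56 per year
Private mortgage insurance (PMI): $1,444.68 per year
Earthquake insurance: $1,674.72 per year
City property tax: $410.34 × 2 = $820.68 per year
Total annual escrow = $8,972.64
Per month = $8,972.64 / 12 = $747.72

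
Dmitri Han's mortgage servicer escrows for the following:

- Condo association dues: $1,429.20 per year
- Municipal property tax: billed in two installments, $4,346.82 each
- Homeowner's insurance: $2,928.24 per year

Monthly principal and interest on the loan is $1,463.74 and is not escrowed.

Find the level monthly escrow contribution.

$1,087.59

Condo association dues: $1,429.20/yr
Municipal property tax: $4,346.82 × 2 = $8,693.64/yr
Homeowner's insurance: $2,928.24/yr
Yearly total = $1,429.20 + $8,693.64 + $2,928.24 = $13,051.08
Base monthly escrow = $13,051.08 ÷ 12 = $1,087.59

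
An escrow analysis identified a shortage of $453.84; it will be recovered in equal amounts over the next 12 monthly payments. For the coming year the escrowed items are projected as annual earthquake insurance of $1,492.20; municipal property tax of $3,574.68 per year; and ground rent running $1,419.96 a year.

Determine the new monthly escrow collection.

Earthquake insurance = $1,492.20/yr
Municipal property tax = $3,574.68/yr
Ground rent = $1,419.96/yr
Annual escrow total = $1,492.20 + $3,574.68 + $1,419.96 = $6,486.84
Base monthly escrow = $6,486.84 ÷ 12 = $540.57
Shortage per month = $453.84 ÷ 12 = $37.82
Adjusted monthly = $540.57 + $37.82 = $578.39

$578.39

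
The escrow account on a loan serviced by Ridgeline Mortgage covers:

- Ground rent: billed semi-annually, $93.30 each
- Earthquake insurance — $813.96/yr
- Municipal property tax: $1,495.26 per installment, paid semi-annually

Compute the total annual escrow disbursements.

Ground rent: $93.30 × 2 = $186.60 per year
Earthquake insurance: $813.96 per year
Municipal property tax: $1,495.26 × 2 = $2,990.52 per year
Total annual escrow = $186.60 + $813.96 + $2,990.52 = $3,991.08

$3,991.08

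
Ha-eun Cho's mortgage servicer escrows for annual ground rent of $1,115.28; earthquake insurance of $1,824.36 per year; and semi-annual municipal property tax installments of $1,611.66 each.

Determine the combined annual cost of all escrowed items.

Ground rent: $1,115.28 annually
Earthquake insurance: $1,824.36 annually
Municipal property tax: $1,611.66 × 2 = $3,223.32 annually
Total annual escrow = $6,162.96

$6,162.96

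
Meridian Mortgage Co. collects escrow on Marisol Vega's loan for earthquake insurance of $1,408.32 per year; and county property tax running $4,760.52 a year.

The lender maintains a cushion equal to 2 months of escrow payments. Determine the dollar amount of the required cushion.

Earthquake insurance: $1,408.32 per year
County property tax: $4,760.52 per year
Total per year = $1,408.32 + $4,760.52 = $6,168.84
Monthly escrow = $6,168.84 ÷ 12 = $514.07
Cushion = 2 × $514.07 = $1,028.14

$1,028.14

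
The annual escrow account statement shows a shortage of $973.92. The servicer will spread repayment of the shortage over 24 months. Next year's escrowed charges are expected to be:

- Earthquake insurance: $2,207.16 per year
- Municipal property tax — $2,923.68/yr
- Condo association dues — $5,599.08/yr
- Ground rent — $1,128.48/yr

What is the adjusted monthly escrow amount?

$1,028.78

Earthquake insurance — $2,207.16
Municipal property tax — $2,923.68
Condo association dues — $5,599.08
Ground rent — $1,128.48
Combined annual = $11,858.40
Monthly escrow = $11,858.40 ÷ 12 = $988.20
Monthly shortage recovery: $973.92 ÷ 24 = $40.58
Adjusted monthly = $988.20 + $40.58 = $1,028.78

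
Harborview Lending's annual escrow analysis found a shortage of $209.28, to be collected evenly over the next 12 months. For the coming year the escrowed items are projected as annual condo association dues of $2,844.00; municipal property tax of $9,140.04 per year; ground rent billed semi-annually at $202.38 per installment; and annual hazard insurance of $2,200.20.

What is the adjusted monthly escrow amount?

$1,233.19

Condo association dues — $2,844.00 per year
Municipal property tax — $9,140.04 per year
Ground rent — $202.38 × 2 = $404.76 per year
Hazard insurance — $2,200.20 per year
Total annual escrow = $2,844.00 + $9,140.04 + $404.76 + $2,200.20 = $14,589.00
Per month = $14,589.00 / 12 = $1,215.75
Monthly shortage recovery: $209.28 ÷ 12 = $17.44
New monthly escrow = $1,215.75 + $17.44 = $1,233.19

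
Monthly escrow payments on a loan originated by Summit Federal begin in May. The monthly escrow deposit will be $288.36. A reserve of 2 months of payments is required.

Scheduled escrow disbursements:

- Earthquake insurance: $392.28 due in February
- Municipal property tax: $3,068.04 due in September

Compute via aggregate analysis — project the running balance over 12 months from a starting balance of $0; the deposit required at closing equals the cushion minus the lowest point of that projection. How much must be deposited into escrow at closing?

$2,202.96

Cushion = 2 × $288.36 = $576.72
Trial balance (start $0, +$288.36 each month, − disbursements):
  May: +$288.36 → $288.36
  Jun: +$288.36 → $576.72
  Jul: +$288.36 → $865.08
  Aug: +$288.36 → $1,153.44
  Sep: +$288.36 − $3,068.04 → -$1,626.24
  Oct: +$288.36 → -$1,337.88
  Nov: +$288.36 → -$1,049.52
  Dec: +$288.36 → -$761.16
  Jan: +$288.36 → -$472.80
  Feb: +$288.36 − $392.28 → -$576.72
  Mar: +$288.36 → -$288.36
  Apr: +$288.36 → $0.00
Lowest trial balance = -$1,626.24 (Sep)
Initial deposit = cushion − low point = $576.72 − (-$1,626.24) = $2,202.96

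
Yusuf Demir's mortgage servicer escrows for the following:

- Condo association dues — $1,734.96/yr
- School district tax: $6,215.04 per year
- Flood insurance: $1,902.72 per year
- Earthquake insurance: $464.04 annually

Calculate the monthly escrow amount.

Condo association dues — $1,734.96
School district tax — $6,215.04
Flood insurance — $1,902.72
Earthquake insurance — $464.04
Yearly total = $1,734.96 + $6,215.04 + $1,902.72 + $464.04 = $10,316.76
Base monthly escrow = $10,316.76 / 12 = $859.73

$859.73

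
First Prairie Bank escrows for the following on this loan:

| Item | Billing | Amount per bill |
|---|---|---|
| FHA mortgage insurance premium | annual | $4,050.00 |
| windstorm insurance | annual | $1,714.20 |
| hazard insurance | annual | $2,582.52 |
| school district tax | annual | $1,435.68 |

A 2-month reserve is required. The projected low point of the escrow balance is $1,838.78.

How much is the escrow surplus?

FHA mortgage insurance premium: $4,050.00
Windstorm insurance: $1,714.20
Hazard insurance: $2,582.52
School district tax: $1,435.68
Yearly total = $4,050.00 + $1,714.20 + $2,582.52 + $1,435.68 = $9,782.40
Base monthly escrow = $9,782.40 / 12 = $815.20
Required reserve = 2 × $815.20 = $1,630.40
Surplus = $1,838.78 − $1,630.40 = $208.38

$208.38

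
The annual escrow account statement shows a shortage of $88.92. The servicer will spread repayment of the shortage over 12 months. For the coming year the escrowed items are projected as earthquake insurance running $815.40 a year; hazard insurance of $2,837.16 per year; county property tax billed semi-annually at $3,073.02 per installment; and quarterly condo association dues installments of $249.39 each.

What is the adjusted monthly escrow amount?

$907.09

Earthquake insurance — $815.40 annually
Hazard insurance — $2,837.16 annually
County property tax — $3,073.02 × 2 = $6,146.04 annually
Condo association dues — $249.39 × 4 = $997.56 annually
Total per year = $815.40 + $2,837.16 + $6,146.04 + $997.56 = $10,796.16
Monthly = $10,796.16 / 12 = $899.68
Shortage per month = $88.92 ÷ 12 = $7.41
Adjusted monthly = $899.68 + $7.41 = $907.09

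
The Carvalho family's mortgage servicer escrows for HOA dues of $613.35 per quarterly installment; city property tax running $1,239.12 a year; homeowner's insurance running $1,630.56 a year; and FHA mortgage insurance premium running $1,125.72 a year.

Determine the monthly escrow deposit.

$537.40

HOA dues = $613.35 × 4 = $2,453.40 annually
City property tax = $1,239.12 annually
Homeowner's insurance = $1,630.56 annually
FHA mortgage insurance premium = $1,125.72 annually
Total per year = $2,453.40 + $1,239.12 + $1,630.56 + $1,125.72 = $6,448.80
Per month = $6,448.80 / 12 = $537.40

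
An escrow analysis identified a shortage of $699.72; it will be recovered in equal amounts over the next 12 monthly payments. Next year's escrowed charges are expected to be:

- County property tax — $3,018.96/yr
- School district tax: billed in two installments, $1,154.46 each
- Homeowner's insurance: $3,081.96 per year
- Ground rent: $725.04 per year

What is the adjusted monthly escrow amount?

$819.55

County property tax — $3,018.96 per year
School district tax — $1,154.46 × 2 = $2,308.92 per year
Homeowner's insurance — $3,081.96 per year
Ground rent — $725.04 per year
Total annual escrow = $3,018.96 + $2,308.92 + $3,081.96 + $725.04 = $9,134.88
Per month = $9,134.88 / 12 = $761.24
Monthly shortage recovery: $699.72 ÷ 12 = $58.31
Adjusted monthly = $761.24 + $58.31 = $819.55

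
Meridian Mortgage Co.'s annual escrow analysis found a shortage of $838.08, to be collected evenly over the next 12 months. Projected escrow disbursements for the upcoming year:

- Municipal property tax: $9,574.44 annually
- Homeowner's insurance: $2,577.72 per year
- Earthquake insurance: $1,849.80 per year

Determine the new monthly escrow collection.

Municipal property tax: $9,574.44 per year
Homeowner's insurance: $2,577.72 per year
Earthquake insurance: $1,849.80 per year
Combined annual = $14,001.96
Per month = $14,001.96 ÷ 12 = $1,166.83
Shortage per month = $838.08 / 12 = $69.84
New monthly escrow = $1,166.83 + $69.84 = $1,236.67

$1,236.67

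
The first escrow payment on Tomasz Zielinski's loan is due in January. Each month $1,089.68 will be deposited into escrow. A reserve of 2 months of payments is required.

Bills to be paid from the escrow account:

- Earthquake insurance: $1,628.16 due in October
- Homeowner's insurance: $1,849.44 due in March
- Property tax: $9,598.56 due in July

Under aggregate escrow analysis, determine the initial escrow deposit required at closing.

$5,999.60

Cushion = 2 × $1,089.68 = $2,179.36
Trial balance (start $0, +$1,089.68 each month, − disbursements):
  Jan: +$1,089.68 → $1,089.68
  Feb: +$1,089.68 → $2,179.36
  Mar: +$1,089.68 − $1,849.44 → $1,419.60
  Apr: +$1,089.68 → $2,509.28
  May: +$1,089.68 → $3,598.96
  Jun: +$1,089.68 → $4,688.64
  Jul: +$1,089.68 − $9,598.56 → -$3,820.24
  Aug: +$1,089.68 → -$2,730.56
  Sep: +$1,089.68 → -$1,640.88
  Oct: +$1,089.68 − $1,628.16 → -$2,179.36
  Nov: +$1,089.68 → -$1,089.68
  Dec: +$1,089.68 → $0.00
Lowest trial balance = -$3,820.24 (Jul)
Initial deposit = cushion − low point = $2,179.36 − (-$3,820.24) = $5,999.60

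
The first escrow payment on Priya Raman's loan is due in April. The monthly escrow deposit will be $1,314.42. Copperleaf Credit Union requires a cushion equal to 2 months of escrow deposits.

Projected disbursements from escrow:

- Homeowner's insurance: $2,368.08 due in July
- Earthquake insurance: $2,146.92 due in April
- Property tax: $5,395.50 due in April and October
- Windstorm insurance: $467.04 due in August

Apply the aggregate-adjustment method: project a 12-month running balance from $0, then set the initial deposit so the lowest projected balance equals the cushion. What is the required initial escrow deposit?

$9,200.94

Cushion = 2 × $1,314.42 = $2,628.84
Trial balance (start $0, +$1,314.42 each month, − disbursements):
  Apr: +$1,314.42 − $7,542.42 → -$6,228.00
  May: +$1,314.42 → -$4,913.58
  Jun: +$1,314.42 → -$3,599.16
  Jul: +$1,314.42 − $2,368.08 → -$4,652.82
  Aug: +$1,314.42 − $467.04 → -$3,805.44
  Sep: +$1,314.42 → -$2,491.02
  Oct: +$1,314.42 − $5,395.50 → -$6,572.10
  Nov: +$1,314.42 → -$5,257.68
  Dec: +$1,314.42 → -$3,943.26
  Jan: +$1,314.42 → -$2,628.84
  Feb: +$1,314.42 → -$1,314.42
  Mar: +$1,314.42 → $0.00
Lowest trial balance = -$6,572.10 (Oct)
Initial deposit = cushion − low point = $2,628.84 − (-$6,572.10) = $9,200.94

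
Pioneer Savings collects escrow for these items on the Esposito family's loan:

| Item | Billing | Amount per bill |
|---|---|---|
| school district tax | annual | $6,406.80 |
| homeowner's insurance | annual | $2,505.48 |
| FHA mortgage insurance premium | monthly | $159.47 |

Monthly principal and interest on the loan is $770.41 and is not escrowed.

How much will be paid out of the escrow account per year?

School district tax — $6,406.80
Homeowner's insurance — $2,505.48
FHA mortgage insurance premium — $159.47 × 12 = $1,913.64
Yearly total = $6,406.80 + $2,505.48 + $1,913.64 = $10,825.92

$10,825.92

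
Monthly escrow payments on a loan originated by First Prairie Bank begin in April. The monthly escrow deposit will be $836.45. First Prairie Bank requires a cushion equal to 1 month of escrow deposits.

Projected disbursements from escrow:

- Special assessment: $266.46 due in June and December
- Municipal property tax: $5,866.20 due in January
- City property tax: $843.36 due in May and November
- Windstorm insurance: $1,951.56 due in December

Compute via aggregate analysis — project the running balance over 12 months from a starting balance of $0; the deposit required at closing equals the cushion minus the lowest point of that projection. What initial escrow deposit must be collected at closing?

$2,509.35

Cushion = 1 × $836.45 = $836.45
Trial balance (start $0, +$836.45 each month, − disbursements):
  Apr: +$836.45 → $836.45
  May: +$836.45 − $843.36 → $829.54
  Jun: +$836.45 − $266.46 → $1,399.53
  Jul: +$836.45 → $2,235.98
  Aug: +$836.45 → $3,072.43
  Sep: +$836.45 → $3,908.88
  Oct: +$836.45 → $4,745.33
  Nov: +$836.45 − $843.36 → $4,738.42
  Dec: +$836.45 − $2,218.02 → $3,356.85
  Jan: +$836.45 − $5,866.20 → -$1,672.90
  Feb: +$836.45 → -$836.45
  Mar: +$836.45 → $0.00
Lowest trial balance = -$1,672.90 (Jan)
Initial deposit = cushion − low point = $836.45 − (-$1,672.90) = $2,509.35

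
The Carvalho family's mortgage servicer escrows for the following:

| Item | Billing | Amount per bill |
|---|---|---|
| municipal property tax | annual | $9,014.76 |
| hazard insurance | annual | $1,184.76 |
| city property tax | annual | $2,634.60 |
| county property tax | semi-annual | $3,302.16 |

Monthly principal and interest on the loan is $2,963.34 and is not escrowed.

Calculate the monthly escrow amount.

Municipal property tax — $9,014.76
Hazard insurance — $1,184.76
City property tax — $2,634.60
County property tax — $3,302.16 × 2 = $6,604.32
Annual escrow total = $9,014.76 + $1,184.76 + $2,634.60 + $6,604.32 = $19,438.44
Monthly escrow = $19,438.44 / 12 = $1,619.87

$1,619.87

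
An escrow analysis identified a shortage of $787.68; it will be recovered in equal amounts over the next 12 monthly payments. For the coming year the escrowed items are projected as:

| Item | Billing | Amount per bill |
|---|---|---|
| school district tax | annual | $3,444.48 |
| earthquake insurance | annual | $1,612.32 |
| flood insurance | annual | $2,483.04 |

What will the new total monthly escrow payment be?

School district tax: $3,444.48 annually
Earthquake insurance: $1,612.32 annually
Flood insurance: $2,483.04 annually
Combined annual = $3,444.48 + $1,612.32 + $2,483.04 = $7,539.84
Per month = $7,539.84 ÷ 12 = $628.32
Monthly shortage recovery: $787.68 ÷ 12 = $65.64
New monthly escrow = $628.32 + $65.64 = $693.96

$693.96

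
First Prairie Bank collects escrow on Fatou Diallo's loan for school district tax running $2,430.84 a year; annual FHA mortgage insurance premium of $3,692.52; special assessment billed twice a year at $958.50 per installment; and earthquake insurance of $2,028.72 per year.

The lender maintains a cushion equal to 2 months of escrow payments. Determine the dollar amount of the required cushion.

$1,678.18

School district tax: $2,430.84 annually
FHA mortgage insurance premium: $3,692.52 annually
Special assessment: $958.50 × 2 = $1,917.00 annually
Earthquake insurance: $2,028.72 annually
Total per year = $2,430.84 + $3,692.52 + $1,917.00 + $2,028.72 = $10,069.08
Base monthly escrow = $10,069.08 ÷ 12 = $839.09
Cushion = 2 × $839.09 = $1,678.18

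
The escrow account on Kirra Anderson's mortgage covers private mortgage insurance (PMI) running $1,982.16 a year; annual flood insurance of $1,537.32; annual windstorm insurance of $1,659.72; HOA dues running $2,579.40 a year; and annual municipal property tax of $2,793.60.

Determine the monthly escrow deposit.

$879.35

Private mortgage insurance (PMI) — $1,982.16 per year
Flood insurance — $1,537.32 per year
Windstorm insurance — $1,659.72 per year
HOA dues — $2,579.40 per year
Municipal property tax — $2,793.60 per year
Total annual escrow = $10,552.20
Base monthly escrow = $10,552.20 / 12 = $879.35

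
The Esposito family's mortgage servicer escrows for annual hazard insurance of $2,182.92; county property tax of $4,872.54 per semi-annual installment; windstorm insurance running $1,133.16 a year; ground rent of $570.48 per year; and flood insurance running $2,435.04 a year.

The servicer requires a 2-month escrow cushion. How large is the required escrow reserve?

$2,677.78

Hazard insurance: $2,182.92
County property tax: $4,872.54 × 2 = $9,745.08
Windstorm insurance: $1,133.16
Ground rent: $570.48
Flood insurance: $2,435.04
Total annual escrow = $2,182.92 + $9,745.08 + $1,133.16 + $570.48 + $2,435.04 = $16,066.68
Base monthly escrow = $16,066.68 ÷ 12 = $1,338.89
Reserve = 2 × $1,338.89 = $2,677.78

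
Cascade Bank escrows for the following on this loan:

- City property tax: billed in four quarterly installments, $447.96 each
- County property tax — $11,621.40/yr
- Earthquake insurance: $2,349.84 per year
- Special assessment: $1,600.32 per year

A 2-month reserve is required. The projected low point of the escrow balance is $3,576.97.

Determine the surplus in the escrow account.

$683.07

City property tax = $447.96 × 4 = $1,791.84
County property tax = $11,621.40
Earthquake insurance = $2,349.84
Special assessment = $1,600.32
Annual escrow total = $17,363.40
Per month = $17,363.40 ÷ 12 = $1,446.95
Required reserve = 2 × $1,446.95 = $2,893.90
Surplus = $3,576.97 − $2,893.90 = $683.07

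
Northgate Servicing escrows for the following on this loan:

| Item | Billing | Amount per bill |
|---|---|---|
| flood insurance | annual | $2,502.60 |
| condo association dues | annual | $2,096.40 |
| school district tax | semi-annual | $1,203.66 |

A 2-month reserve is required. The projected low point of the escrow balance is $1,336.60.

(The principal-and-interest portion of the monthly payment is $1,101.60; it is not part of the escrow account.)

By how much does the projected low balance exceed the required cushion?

Flood insurance = $2,502.60 annually
Condo association dues = $2,096.40 annually
School district tax = $1,203.66 × 2 = $2,407.32 annually
Yearly total = $2,502.60 + $2,096.40 + $2,407.32 = $7,006.32
Monthly escrow = $7,006.32 ÷ 12 = $583.86
Required reserve = 2 × $583.86 = $1,167.72
Surplus = $1,336.60 − $1,167.72 = $168.88

$168.88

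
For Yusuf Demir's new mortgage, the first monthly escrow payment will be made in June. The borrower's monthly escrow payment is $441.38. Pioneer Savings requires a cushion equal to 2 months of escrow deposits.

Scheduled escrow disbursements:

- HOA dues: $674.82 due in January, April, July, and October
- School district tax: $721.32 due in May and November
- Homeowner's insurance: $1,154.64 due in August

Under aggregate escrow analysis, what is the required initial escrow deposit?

Cushion = 2 × $441.38 = $882.76
Trial balance (start $0, +$441.38 each month, − disbursements):
  Jun: +$441.38 → $441.38
  Jul: +$441.38 − $674.82 → $207.94
  Aug: +$441.38 − $1,154.64 → -$505.32
  Sep: +$441.38 → -$63.94
  Oct: +$441.38 − $674.82 → -$297.38
  Nov: +$441.38 − $721.32 → -$577.32
  Dec: +$441.38 → -$135.94
  Jan: +$441.38 − $674.82 → -$369.38
  Feb: +$441.38 → $72.00
  Mar: +$441.38 → $513.38
  Apr: +$441.38 − $674.82 → $279.94
  May: +$441.38 − $721.32 → $0.00
Lowest trial balance = -$577.32 (Nov)
Initial deposit = cushion − low point = $882.76 − (-$577.32) = $1,460.08

$1,460.08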